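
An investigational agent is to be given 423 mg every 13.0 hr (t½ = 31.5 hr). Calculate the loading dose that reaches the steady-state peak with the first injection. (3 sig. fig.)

1700 mg

k = ln 2 / 31.5 = 0.02200 hr⁻¹
Accumulation ratio R = 1 / (1 − e^(−kτ)) = 1 / (1 − e^(−0.02200×13.0)) = 1 / (1 − 0.7512) = 4.020
Loading dose = maintenance dose × R = 423 × 4.020 ≈ 1700 mg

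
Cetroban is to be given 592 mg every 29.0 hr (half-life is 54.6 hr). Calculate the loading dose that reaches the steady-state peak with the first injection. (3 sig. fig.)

1920 mg

k = ln 2 / 54.6 = 0.01270 hr⁻¹
Accumulation ratio R = 1 / (1 − e^(−kτ)) = 1 / (1 − e^(−0.01270×29.0)) = 1 / (1 − 0.6920) = 3.247
Loading dose = maintenance dose × R = 592 × 3.247 ≈ 1920 mg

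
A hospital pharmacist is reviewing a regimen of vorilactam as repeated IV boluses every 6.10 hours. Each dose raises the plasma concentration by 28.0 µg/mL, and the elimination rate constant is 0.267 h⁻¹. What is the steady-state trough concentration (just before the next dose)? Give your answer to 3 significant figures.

6.83 µg/mL

Fraction remaining after one interval: e^(−kτ) = e^(−0.2670 × 6.10) = 0.1962
R = 1 / (1 − 0.1962) = 1.244
Css,max = 28.0 × 1.244 = 34.83 µg/mL
Css,min = Css,max × e^(−kτ) = 34.83 × 0.1962 ≈ 6.83 µg/mL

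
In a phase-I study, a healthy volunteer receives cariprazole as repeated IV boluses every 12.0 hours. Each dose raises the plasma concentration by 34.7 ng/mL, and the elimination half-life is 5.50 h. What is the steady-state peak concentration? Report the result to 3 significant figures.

44.5 ng/mL

k = ln 2 / 5.50 = 0.1260 h⁻¹
Fraction remaining after one interval: e^(−kτ) = e^(−0.1260 × 12.0) = 0.2204
R = 1 / (1 − 0.2204) = 1.283
Css,max = 34.7 × 1.283 ≈ 44.5 ng/mL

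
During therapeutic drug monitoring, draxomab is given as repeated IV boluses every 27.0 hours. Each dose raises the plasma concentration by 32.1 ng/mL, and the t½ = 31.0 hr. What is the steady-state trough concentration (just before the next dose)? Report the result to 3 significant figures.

38.7 ng/mL

k = ln 2 / 31.0 = 0.02236 hr⁻¹
Fraction remaining after one interval: e^(−kτ) = e^(−0.02236 × 27.0) = 0.5468
R = 1 / (1 − 0.5468) = 2.206
Css,max = 32.1 × 2.206 = 70.83 ng/mL
Css,min = Css,max × e^(−kτ) = 70.83 × 0.5468 ≈ 38.7 ng/mL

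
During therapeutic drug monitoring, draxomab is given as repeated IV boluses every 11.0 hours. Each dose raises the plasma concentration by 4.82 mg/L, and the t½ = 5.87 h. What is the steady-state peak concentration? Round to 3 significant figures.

6.63 mg/L

k = ln 2 / 5.87 = 0.1181 h⁻¹
Fraction remaining after one interval: e^(−kτ) = e^(−0.1181 × 11.0) = 0.2728
R = 1 / (1 − 0.2728) = 1.375
Css,max = 4.82 × 1.375 ≈ 6.63 mg/L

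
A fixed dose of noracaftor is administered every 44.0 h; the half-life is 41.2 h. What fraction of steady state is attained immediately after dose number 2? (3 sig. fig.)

0.772

k = ln 2 / 41.2 = 0.01682 h⁻¹
f_n = 1 − e^(−nkτ) = 1 − e^(−2 × 0.01682 × 44.0) = 1 − e^(−1.481) = 1 − 0.2275 ≈ 0.772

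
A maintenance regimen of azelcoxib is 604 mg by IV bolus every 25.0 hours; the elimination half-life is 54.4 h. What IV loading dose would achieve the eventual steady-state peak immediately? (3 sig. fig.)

2210 mg

k = ln 2 / 54.4 = 0.01274 h⁻¹
Accumulation ratio R = 1 / (1 − e^(−kτ)) = 1 / (1 − e^(−0.01274×25.0)) = 1 / (1 − 0.7272) = 3.666
Loading dose = maintenance dose × R = 604 × 3.666 ≈ 2210 mg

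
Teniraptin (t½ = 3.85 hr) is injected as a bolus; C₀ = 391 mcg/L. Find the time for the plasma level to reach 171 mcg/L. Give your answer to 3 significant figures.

k = ln 2 / 3.85 = 0.1800 hr⁻¹
C(t) = C₀ e^(−kt)  ⇒  t = ln(C₀/C) / k
t = ln(391/171) / 0.1800 = 0.8270 / 0.1800 ≈ 4.59 hours

4.59 hours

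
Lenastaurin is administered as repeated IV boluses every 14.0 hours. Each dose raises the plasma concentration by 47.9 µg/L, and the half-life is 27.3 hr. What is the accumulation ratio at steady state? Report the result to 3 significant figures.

3.34

k = ln 2 / 27.3 = 0.02539 hr⁻¹
Fraction remaining after one interval: e^(−kτ) = e^(−0.02539 × 14.0) = 0.7009
R = 1 / (1 − 0.7009) = 1 / 0.2991 ≈ 3.34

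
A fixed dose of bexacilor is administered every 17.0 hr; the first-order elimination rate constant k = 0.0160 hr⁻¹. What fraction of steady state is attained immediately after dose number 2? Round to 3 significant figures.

0.420

f_n = 1 − e^(−nkτ) = 1 − e^(−2 × 0.01600 × 17.0) = 1 − e^(−0.5440) = 1 − 0.5804 ≈ 0.420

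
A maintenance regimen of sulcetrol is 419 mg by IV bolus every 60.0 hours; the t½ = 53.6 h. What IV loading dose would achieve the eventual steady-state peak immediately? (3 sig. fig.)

k = ln 2 / 53.6 = 0.01293 h⁻¹
Accumulation ratio R = 1 / (1 − e^(−kτ)) = 1 / (1 − e^(−0.01293×60.0)) = 1 / (1 − 0.4603) = 1.853
Loading dose = maintenance dose × R = 419 × 1.853 ≈ 776 mg

776 mg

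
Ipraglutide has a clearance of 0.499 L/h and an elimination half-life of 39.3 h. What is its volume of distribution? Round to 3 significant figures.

k = ln 2 / t½ = ln 2 / 39.3 = 0.01764 h⁻¹
V = CL / k = 0.499 / 0.01764 ≈ 28.3 L

28.3 L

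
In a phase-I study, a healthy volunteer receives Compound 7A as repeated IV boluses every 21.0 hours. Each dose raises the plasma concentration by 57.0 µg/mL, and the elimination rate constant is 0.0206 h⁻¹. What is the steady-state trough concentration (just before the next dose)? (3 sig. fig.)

105 µg/mL

Fraction remaining after one interval: e^(−kτ) = e^(−0.02060 × 21.0) = 0.6488
R = 1 / (1 − 0.6488) = 2.848
Css,max = 57.0 × 2.848 = 162.3 µg/mL
Css,min = Css,max × e^(−kτ) = 162.3 × 0.6488 ≈ 105 µg/mL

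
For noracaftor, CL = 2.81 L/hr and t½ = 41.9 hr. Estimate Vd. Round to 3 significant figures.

k = ln 2 / t½ = ln 2 / 41.9 = 0.01654 hr⁻¹
V = CL / k = 2.81 / 0.01654 ≈ 170 L

170 L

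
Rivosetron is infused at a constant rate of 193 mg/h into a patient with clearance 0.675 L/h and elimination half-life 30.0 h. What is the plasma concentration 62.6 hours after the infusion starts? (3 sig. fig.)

219 µg/mL

Css = rate / CL = 193 / 0.675 = 285.9 µg/mL
k = ln 2 / 30.0 = 0.02310 h⁻¹
C(t) = Css (1 − e^(−kt)) = 285.9 × (1 − e^(−1.446)) = 285.9 × 0.7646 ≈ 219 µg/mL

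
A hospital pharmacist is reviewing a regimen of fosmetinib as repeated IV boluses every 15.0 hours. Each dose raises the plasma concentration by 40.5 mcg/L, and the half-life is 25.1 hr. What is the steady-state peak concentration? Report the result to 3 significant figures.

k = ln 2 / 25.1 = 0.02762 hr⁻¹
Fraction remaining after one interval: e^(−kτ) = e^(−0.02762 × 15.0) = 0.6608
R = 1 / (1 − 0.6608) = 2.949
Css,max = 40.5 × 2.949 ≈ 119 mcg/L

119 mcg/L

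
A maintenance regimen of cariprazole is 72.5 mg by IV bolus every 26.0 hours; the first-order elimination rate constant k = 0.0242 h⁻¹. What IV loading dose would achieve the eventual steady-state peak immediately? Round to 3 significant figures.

155 mg

Accumulation ratio R = 1 / (1 − e^(−kτ)) = 1 / (1 − e^(−0.02420×26.0)) = 1 / (1 − 0.5330) = 2.141
Loading dose = maintenance dose × R = 72.5 × 2.141 ≈ 155 mg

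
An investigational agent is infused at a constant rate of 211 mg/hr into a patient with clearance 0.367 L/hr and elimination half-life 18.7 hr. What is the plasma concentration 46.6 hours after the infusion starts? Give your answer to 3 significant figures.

Css = rate / CL = 211 / 0.367 = 574.9 µg/mL
k = ln 2 / 18.7 = 0.03707 hr⁻¹
C(t) = Css (1 − e^(−kt)) = 574.9 × (1 − e^(−1.727)) = 574.9 × 0.8222 ≈ 473 µg/mL

473 µg/mL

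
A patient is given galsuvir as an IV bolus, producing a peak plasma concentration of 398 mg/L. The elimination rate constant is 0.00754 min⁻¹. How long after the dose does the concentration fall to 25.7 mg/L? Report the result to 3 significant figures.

363 minutes

C(t) = C₀ e^(−kt)  ⇒  t = ln(C₀/C) / k
t = ln(398/25.7) / 0.007540 = 2.740 / 0.007540 ≈ 363 minutes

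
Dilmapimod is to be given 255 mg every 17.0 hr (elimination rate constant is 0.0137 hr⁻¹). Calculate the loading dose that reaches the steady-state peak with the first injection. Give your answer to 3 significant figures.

1230 mg

Accumulation ratio R = 1 / (1 − e^(−kτ)) = 1 / (1 − e^(−0.01370×17.0)) = 1 / (1 − 0.7922) = 4.813
Loading dose = maintenance dose × R = 255 × 4.813 ≈ 1230 mg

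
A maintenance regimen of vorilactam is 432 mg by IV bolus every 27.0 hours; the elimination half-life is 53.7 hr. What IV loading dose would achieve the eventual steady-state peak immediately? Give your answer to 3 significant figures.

k = ln 2 / 53.7 = 0.01291 hr⁻¹
Accumulation ratio R = 1 / (1 − e^(−kτ)) = 1 / (1 − e^(−0.01291×27.0)) = 1 / (1 − 0.7057) = 3.398
Loading dose = maintenance dose × R = 432 × 3.398 ≈ 1470 mg

1470 mg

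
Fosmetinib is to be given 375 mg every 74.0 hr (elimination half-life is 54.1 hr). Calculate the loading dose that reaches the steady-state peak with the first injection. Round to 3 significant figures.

612 mg

k = ln 2 / 54.1 = 0.01281 hr⁻¹
Accumulation ratio R = 1 / (1 − e^(−kτ)) = 1 / (1 − e^(−0.01281×74.0)) = 1 / (1 − 0.3875) = 1.633
Loading dose = maintenance dose × R = 375 × 1.633 ≈ 612 mg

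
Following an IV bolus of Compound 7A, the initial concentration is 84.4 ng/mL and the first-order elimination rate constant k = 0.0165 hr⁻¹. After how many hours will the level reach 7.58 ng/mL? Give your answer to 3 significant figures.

146 hours

C(t) = C₀ e^(−kt)  ⇒  t = ln(C₀/C) / k
t = ln(84.4/7.58) / 0.01650 = 2.410 / 0.01650 ≈ 146 hours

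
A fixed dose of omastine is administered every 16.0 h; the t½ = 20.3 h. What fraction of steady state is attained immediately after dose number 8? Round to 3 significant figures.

0.987

k = ln 2 / 20.3 = 0.03415 h⁻¹
f_n = 1 − e^(−nkτ) = 1 − e^(−8 × 0.03415 × 16.0) = 1 − e^(−4.371) = 1 − 0.01264 ≈ 0.987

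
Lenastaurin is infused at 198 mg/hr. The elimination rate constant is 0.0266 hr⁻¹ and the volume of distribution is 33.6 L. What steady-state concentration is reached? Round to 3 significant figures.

222 µg/mL

CL = k · V = 0.0266 × 33.6 = 0.8938 L/hr
Css = rate / CL = 198 / 0.8938 ≈ 222 µg/mL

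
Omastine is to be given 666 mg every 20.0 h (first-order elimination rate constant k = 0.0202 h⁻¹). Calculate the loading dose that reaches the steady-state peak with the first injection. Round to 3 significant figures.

2000 mg

Accumulation ratio R = 1 / (1 − e^(−kτ)) = 1 / (1 − e^(−0.02020×20.0)) = 1 / (1 − 0.6676) = 3.009
Loading dose = maintenance dose × R = 666 × 3.009 ≈ 2000 mg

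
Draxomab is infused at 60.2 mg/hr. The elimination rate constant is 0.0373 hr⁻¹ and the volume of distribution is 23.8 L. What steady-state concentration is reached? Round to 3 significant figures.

CL = k · V = 0.0373 × 23.8 = 0.8877 L/hr
Css = rate / CL = 60.2 / 0.8877 ≈ 67.8 µg/mL

67.8 µg/mL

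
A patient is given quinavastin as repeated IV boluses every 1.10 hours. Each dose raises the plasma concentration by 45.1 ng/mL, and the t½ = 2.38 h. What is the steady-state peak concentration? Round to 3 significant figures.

165 ng/mL

k = ln 2 / 2.38 = 0.2912 h⁻¹
Fraction remaining after one interval: e^(−kτ) = e^(−0.2912 × 1.10) = 0.7259
R = 1 / (1 − 0.7259) = 3.648
Css,max = 45.1 × 3.648 ≈ 165 ng/mL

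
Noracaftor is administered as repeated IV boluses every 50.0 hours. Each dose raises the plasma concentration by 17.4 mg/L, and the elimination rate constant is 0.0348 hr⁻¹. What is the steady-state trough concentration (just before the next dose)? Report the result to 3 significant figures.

Fraction remaining after one interval: e^(−kτ) = e^(−0.03480 × 50.0) = 0.1755
R = 1 / (1 − 0.1755) = 1.213
Css,max = 17.4 × 1.213 = 21.10 mg/L
Css,min = Css,max × e^(−kτ) = 21.10 × 0.1755 ≈ 3.70 mg/L

3.70 mg/L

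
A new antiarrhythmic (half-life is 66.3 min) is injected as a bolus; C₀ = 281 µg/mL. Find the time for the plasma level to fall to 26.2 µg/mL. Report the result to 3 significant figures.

k = ln 2 / 66.3 = 0.01045 min⁻¹
C(t) = C₀ e^(−kt)  ⇒  t = ln(C₀/C) / k
t = ln(281/26.2) / 0.01045 = 2.373 / 0.01045 ≈ 227 minutes

227 minutes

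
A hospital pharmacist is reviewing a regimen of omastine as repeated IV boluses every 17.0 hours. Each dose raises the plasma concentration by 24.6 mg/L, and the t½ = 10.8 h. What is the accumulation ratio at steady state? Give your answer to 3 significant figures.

1.51

k = ln 2 / 10.8 = 0.06418 h⁻¹
Fraction remaining after one interval: e^(−kτ) = e^(−0.06418 × 17.0) = 0.3359
R = 1 / (1 − 0.3359) = 1 / 0.6641 ≈ 1.51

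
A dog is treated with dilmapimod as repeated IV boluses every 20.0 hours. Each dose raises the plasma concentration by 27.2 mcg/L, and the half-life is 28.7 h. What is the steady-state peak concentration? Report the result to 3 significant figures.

k = ln 2 / 28.7 = 0.02415 h⁻¹
Fraction remaining after one interval: e^(−kτ) = e^(−0.02415 × 20.0) = 0.6169
R = 1 / (1 − 0.6169) = 2.610
Css,max = 27.2 × 2.610 ≈ 71.0 mcg/L

71.0 mcg/L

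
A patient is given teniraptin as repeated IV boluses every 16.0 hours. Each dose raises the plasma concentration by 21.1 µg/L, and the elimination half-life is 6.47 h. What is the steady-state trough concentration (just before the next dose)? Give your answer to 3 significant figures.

k = ln 2 / 6.47 = 0.1071 h⁻¹
Fraction remaining after one interval: e^(−kτ) = e^(−0.1071 × 16.0) = 0.1801
R = 1 / (1 − 0.1801) = 1.220
Css,max = 21.1 × 1.220 = 25.74 µg/L
Css,min = Css,max × e^(−kτ) = 25.74 × 0.1801 ≈ 4.64 µg/L

4.64 µg/L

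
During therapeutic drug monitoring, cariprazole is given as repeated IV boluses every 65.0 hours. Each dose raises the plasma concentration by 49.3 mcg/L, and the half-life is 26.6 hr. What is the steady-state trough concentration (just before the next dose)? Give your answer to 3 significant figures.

k = ln 2 / 26.6 = 0.02606 hr⁻¹
Fraction remaining after one interval: e^(−kτ) = e^(−0.02606 × 65.0) = 0.1838
R = 1 / (1 − 0.1838) = 1.225
Css,max = 49.3 × 1.225 = 60.40 mcg/L
Css,min = Css,max × e^(−kτ) = 60.40 × 0.1838 ≈ 11.1 mcg/L

11.1 mcg/L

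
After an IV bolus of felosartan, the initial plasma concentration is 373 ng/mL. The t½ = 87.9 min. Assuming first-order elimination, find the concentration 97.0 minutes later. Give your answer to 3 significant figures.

k = ln 2 / 87.9 = 0.007886 min⁻¹
97.0 min is 1.104 half-lives, so C = 373 × (1/2)^1.104 = 373 × 0.4654 ≈ 174 ng/mL

174 ng/mL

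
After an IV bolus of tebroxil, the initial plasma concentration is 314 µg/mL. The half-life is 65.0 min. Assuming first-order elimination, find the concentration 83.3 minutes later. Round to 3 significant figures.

129 µg/mL

k = ln 2 / 65.0 = 0.01066 min⁻¹
83.3 min is 1.282 half-lives, so C = 314 × (1/2)^1.282 = 314 × 0.4114 ≈ 129 µg/mL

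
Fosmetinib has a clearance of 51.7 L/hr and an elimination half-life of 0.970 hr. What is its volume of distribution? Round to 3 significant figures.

k = ln 2 / t½ = ln 2 / 0.970 = 0.7146 hr⁻¹
V = CL / k = 51.7 / 0.7146 ≈ 72.3 L

72.3 L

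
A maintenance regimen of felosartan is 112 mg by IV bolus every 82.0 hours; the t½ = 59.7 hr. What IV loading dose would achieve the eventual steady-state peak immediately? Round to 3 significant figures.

182 mg

k = ln 2 / 59.7 = 0.01161 hr⁻¹
Accumulation ratio R = 1 / (1 − e^(−kτ)) = 1 / (1 − e^(−0.01161×82.0)) = 1 / (1 − 0.3859) = 1.629
Loading dose = maintenance dose × R = 112 × 1.629 ≈ 182 mg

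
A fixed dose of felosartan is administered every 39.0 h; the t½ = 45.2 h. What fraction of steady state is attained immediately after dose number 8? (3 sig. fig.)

0.992

k = ln 2 / 45.2 = 0.01534 h⁻¹
f_n = 1 − e^(−nkτ) = 1 − e^(−8 × 0.01534 × 39.0) = 1 − e^(−4.785) = 1 − 0.008358 ≈ 0.992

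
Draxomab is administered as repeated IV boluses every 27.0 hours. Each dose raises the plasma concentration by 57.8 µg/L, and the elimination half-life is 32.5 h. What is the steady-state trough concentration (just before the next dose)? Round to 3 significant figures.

k = ln 2 / 32.5 = 0.02133 h⁻¹
Fraction remaining after one interval: e^(−kτ) = e^(−0.02133 × 27.0) = 0.5622
R = 1 / (1 − 0.5622) = 2.284
Css,max = 57.8 × 2.284 = 132.0 µg/L
Css,min = Css,max × e^(−kτ) = 132.0 × 0.5622 ≈ 74.2 µg/L

74.2 µg/L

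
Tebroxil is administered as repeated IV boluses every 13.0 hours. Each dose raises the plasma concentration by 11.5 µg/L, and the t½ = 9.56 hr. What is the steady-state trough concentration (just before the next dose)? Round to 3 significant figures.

k = ln 2 / 9.56 = 0.07250 hr⁻¹
Fraction remaining after one interval: e^(−kτ) = e^(−0.07250 × 13.0) = 0.3896
R = 1 / (1 − 0.3896) = 1.638
Css,max = 11.5 × 1.638 = 18.84 µg/L
Css,min = Css,max × e^(−kτ) = 18.84 × 0.3896 ≈ 7.34 µg/L

7.34 µg/L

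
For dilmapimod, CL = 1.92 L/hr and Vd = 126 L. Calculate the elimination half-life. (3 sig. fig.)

k = CL / V = 1.92 / 126 = 0.01524 hr⁻¹
t½ = ln 2 / k = ln 2 / 0.01524 ≈ 45.5 hours

45.5 hours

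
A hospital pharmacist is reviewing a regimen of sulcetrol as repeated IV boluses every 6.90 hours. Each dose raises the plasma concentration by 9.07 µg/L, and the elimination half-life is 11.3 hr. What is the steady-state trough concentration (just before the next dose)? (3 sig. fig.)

17.2 µg/L

k = ln 2 / 11.3 = 0.06134 hr⁻¹
Fraction remaining after one interval: e^(−kτ) = e^(−0.06134 × 6.90) = 0.6549
R = 1 / (1 − 0.6549) = 2.898
Css,max = 9.07 × 2.898 = 26.28 µg/L
Css,min = Css,max × e^(−kτ) = 26.28 × 0.6549 ≈ 17.2 µg/L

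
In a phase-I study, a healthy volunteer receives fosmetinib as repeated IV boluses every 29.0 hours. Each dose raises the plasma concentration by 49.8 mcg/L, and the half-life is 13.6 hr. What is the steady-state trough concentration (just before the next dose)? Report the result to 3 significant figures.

14.7 mcg/L

k = ln 2 / 13.6 = 0.05097 hr⁻¹
Fraction remaining after one interval: e^(−kτ) = e^(−0.05097 × 29.0) = 0.2281
R = 1 / (1 − 0.2281) = 1.295
Css,max = 49.8 × 1.295 = 64.51 mcg/L
Css,min = Css,max × e^(−kτ) = 64.51 × 0.2281 ≈ 14.7 mcg/L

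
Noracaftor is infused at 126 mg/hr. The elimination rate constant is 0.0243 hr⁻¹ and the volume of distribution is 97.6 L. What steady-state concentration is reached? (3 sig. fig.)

CL = k · V = 0.0243 × 97.6 = 2.372 L/hr
Css = rate / CL = 126 / 2.372 ≈ 53.1 µg/mL

53.1 µg/mL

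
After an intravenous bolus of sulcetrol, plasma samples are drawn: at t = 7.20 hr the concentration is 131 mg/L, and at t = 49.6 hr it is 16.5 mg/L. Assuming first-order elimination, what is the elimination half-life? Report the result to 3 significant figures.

k = ln(C₁/C₂) / (t₂ − t₁) = ln(131/16.5) / (49.6 − 7.20)
  = 2.072 / 42.40 = 0.04886 hr⁻¹
t½ = ln 2 / k = ln 2 / 0.04886 ≈ 14.2 hours

14.2 hours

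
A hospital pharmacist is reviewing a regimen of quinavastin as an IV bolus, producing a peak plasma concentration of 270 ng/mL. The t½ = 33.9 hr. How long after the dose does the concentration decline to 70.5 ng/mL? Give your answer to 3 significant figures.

k = ln 2 / 33.9 = 0.02045 hr⁻¹
C(t) = C₀ e^(−kt)  ⇒  t = ln(C₀/C) / k
t = ln(270/70.5) / 0.02045 = 1.343 / 0.02045 ≈ 65.7 hours

65.7 hours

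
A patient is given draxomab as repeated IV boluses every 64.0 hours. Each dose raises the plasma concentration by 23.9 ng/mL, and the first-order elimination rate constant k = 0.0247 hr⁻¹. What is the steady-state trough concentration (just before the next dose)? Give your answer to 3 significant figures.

6.19 ng/mL

Fraction remaining after one interval: e^(−kτ) = e^(−0.02470 × 64.0) = 0.2058
R = 1 / (1 − 0.2058) = 1.259
Css,max = 23.9 × 1.259 = 30.09 ng/mL
Css,min = Css,max × e^(−kτ) = 30.09 × 0.2058 ≈ 6.19 ng/mL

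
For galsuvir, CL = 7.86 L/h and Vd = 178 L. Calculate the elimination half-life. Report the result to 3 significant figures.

15.7 hours

k = CL / V = 7.86 / 178 = 0.04416 h⁻¹
t½ = ln 2 / k = ln 2 / 0.04416 ≈ 15.7 hours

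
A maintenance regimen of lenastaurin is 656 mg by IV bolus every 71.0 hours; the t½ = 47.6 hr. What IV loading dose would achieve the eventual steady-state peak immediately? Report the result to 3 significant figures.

k = ln 2 / 47.6 = 0.01456 hr⁻¹
Accumulation ratio R = 1 / (1 − e^(−kτ)) = 1 / (1 − e^(−0.01456×71.0)) = 1 / (1 − 0.3556) = 1.552
Loading dose = maintenance dose × R = 656 × 1.552 ≈ 1020 mg

1020 mg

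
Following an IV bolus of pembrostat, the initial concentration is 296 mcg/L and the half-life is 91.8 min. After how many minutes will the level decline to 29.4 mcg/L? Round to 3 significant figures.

k = ln 2 / 91.8 = 0.007551 min⁻¹
C(t) = C₀ e^(−kt)  ⇒  t = ln(C₀/C) / k
t = ln(296/29.4) / 0.007551 = 2.309 / 0.007551 ≈ 306 minutes

306 minutes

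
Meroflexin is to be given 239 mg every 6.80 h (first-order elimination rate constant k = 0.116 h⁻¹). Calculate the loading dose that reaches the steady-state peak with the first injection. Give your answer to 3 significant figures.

438 mg

Accumulation ratio R = 1 / (1 − e^(−kτ)) = 1 / (1 − e^(−0.1160×6.80)) = 1 / (1 − 0.4544) = 1.833
Loading dose = maintenance dose × R = 239 × 1.833 ≈ 438 mg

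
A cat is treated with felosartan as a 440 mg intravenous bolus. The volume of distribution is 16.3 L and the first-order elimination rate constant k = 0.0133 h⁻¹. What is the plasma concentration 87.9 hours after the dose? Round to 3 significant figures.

8.39 mg/L

C₀ = dose / V = 440 / 16.3 = 26.99 mg/L
C(t) = C₀ e^(−kt) = 26.99 × e^(−0.01330 × 87.9) = 26.99 × e^(−1.169) = 26.99 × 0.3107 ≈ 8.39 mg/L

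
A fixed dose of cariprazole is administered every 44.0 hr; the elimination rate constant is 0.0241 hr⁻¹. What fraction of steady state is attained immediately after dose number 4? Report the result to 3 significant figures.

0.986

f_n = 1 − e^(−nkτ) = 1 − e^(−4 × 0.02410 × 44.0) = 1 − e^(−4.242) = 1 − 0.01438 ≈ 0.986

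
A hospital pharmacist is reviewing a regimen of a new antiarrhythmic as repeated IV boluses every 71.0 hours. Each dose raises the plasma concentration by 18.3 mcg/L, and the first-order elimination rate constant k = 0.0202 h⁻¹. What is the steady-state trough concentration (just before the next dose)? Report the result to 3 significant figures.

5.73 mcg/L

Fraction remaining after one interval: e^(−kτ) = e^(−0.02020 × 71.0) = 0.2383
R = 1 / (1 − 0.2383) = 1.313
Css,max = 18.3 × 1.313 = 24.03 mcg/L
Css,min = Css,max × e^(−kτ) = 24.03 × 0.2383 ≈ 5.73 mcg/L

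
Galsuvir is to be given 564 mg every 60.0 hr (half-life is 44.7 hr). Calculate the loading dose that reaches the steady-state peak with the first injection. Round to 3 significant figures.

931 mg

k = ln 2 / 44.7 = 0.01551 hr⁻¹
Accumulation ratio R = 1 / (1 − e^(−kτ)) = 1 / (1 − e^(−0.01551×60.0)) = 1 / (1 − 0.3944) = 1.651
Loading dose = maintenance dose × R = 564 × 1.651 ≈ 931 mg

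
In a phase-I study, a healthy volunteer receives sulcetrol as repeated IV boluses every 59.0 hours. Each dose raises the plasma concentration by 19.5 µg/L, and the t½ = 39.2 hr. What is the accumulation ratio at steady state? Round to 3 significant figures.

k = ln 2 / 39.2 = 0.01768 hr⁻¹
Fraction remaining after one interval: e^(−kτ) = e^(−0.01768 × 59.0) = 0.3523
R = 1 / (1 − 0.3523) = 1 / 0.6477 ≈ 1.54

1.54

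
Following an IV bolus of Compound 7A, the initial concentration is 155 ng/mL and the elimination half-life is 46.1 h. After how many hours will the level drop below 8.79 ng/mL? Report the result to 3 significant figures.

191 hours

k = ln 2 / 46.1 = 0.01504 h⁻¹
C(t) = C₀ e^(−kt)  ⇒  t = ln(C₀/C) / k
t = ln(155/8.79) / 0.01504 = 2.870 / 0.01504 ≈ 191 hours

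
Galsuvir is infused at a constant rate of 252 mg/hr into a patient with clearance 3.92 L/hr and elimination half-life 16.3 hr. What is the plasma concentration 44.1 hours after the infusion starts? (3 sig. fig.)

54.4 µg/mL

Css = rate / CL = 252 / 3.92 = 64.29 µg/mL
k = ln 2 / 16.3 = 0.04252 hr⁻¹
C(t) = Css (1 − e^(−kt)) = 64.29 × (1 − e^(−1.875)) = 64.29 × 0.8467 ≈ 54.4 µg/mL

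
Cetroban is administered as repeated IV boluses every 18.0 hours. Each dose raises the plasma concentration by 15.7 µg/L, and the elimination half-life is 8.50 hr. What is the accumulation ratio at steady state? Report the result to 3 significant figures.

1.30

k = ln 2 / 8.50 = 0.08155 hr⁻¹
Fraction remaining after one interval: e^(−kτ) = e^(−0.08155 × 18.0) = 0.2304
R = 1 / (1 − 0.2304) = 1 / 0.7696 ≈ 1.30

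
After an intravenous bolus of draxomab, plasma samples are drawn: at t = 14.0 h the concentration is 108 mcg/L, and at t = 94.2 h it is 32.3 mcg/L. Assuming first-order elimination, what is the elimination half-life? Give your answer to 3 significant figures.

46.1 hours

k = ln(C₁/C₂) / (t₂ − t₁) = ln(108/32.3) / (94.2 − 14.0)
  = 1.207 / 80.20 = 0.01505 h⁻¹
t½ = ln 2 / k = ln 2 / 0.01505 ≈ 46.1 hours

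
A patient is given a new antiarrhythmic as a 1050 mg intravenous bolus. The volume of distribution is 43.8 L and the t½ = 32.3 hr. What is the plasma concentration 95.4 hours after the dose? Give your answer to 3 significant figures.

3.09 mg/L

C₀ = dose / V = 1050 / 43.8 = 23.97 mg/L
k = ln 2 / 32.3 = 0.02146 hr⁻¹
C(t) = C₀ e^(−kt) = 23.97 × e^(−0.02146 × 95.4) = 23.97 × e^(−2.047) = 23.97 × 0.1291 ≈ 3.09 mg/L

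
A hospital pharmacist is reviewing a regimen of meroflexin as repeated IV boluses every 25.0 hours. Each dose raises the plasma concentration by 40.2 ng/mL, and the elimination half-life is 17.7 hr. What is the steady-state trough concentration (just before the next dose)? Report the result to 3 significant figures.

k = ln 2 / 17.7 = 0.03916 hr⁻¹
Fraction remaining after one interval: e^(−kτ) = e^(−0.03916 × 25.0) = 0.3757
R = 1 / (1 − 0.3757) = 1.602
Css,max = 40.2 × 1.602 = 64.39 ng/mL
Css,min = Css,max × e^(−kτ) = 64.39 × 0.3757 ≈ 24.2 ng/mL

24.2 ng/mL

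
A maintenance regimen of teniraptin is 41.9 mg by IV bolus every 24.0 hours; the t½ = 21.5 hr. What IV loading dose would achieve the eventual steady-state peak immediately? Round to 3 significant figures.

77.8 mg

k = ln 2 / 21.5 = 0.03224 hr⁻¹
Accumulation ratio R = 1 / (1 − e^(−kτ)) = 1 / (1 − e^(−0.03224×24.0)) = 1 / (1 − 0.4613) = 1.856
Loading dose = maintenance dose × R = 41.9 × 1.856 ≈ 77.8 mg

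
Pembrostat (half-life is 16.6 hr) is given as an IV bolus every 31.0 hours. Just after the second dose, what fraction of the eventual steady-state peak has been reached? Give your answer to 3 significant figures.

0.925

k = ln 2 / 16.6 = 0.04176 hr⁻¹
f_n = 1 − e^(−nkτ) = 1 − e^(−2 × 0.04176 × 31.0) = 1 − e^(−2.589) = 1 − 0.07511 ≈ 0.925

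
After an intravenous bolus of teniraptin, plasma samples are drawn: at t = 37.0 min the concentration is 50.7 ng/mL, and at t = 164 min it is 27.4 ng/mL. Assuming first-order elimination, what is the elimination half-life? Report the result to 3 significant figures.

k = ln(C₁/C₂) / (t₂ − t₁) = ln(50.7/27.4) / (164 − 37.0)
  = 0.6154 / 127.0 = 0.004846 min⁻¹
t½ = ln 2 / k = ln 2 / 0.004846 ≈ 143 minutes

143 minutes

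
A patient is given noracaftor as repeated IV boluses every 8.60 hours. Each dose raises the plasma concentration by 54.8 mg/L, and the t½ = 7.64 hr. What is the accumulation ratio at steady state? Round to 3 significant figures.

1.85

k = ln 2 / 7.64 = 0.09073 hr⁻¹
Fraction remaining after one interval: e^(−kτ) = e^(−0.09073 × 8.60) = 0.4583
R = 1 / (1 − 0.4583) = 1 / 0.5417 ≈ 1.85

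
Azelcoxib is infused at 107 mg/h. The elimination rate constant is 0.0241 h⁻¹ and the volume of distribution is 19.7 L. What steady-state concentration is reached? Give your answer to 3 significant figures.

CL = k · V = 0.0241 × 19.7 = 0.4748 L/h
Css = rate / CL = 107 / 0.4748 ≈ 225 µg/mL

225 µg/mL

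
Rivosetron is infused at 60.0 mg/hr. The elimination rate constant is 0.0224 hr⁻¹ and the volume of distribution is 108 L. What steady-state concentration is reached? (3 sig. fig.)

CL = k · V = 0.0224 × 108 = 2.419 L/hr
Css = rate / CL = 60.0 / 2.419 ≈ 24.8 µg/mL

24.8 µg/mL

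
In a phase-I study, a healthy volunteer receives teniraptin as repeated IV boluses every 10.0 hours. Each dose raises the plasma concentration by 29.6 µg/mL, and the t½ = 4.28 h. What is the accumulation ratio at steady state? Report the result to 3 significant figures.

k = ln 2 / 4.28 = 0.1620 h⁻¹
Fraction remaining after one interval: e^(−kτ) = e^(−0.1620 × 10.0) = 0.1980
R = 1 / (1 − 0.1980) = 1 / 0.8020 ≈ 1.25

1.25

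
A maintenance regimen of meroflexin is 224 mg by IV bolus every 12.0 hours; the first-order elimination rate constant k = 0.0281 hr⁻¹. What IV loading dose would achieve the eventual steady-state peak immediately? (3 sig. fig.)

Accumulation ratio R = 1 / (1 − e^(−kτ)) = 1 / (1 − e^(−0.02810×12.0)) = 1 / (1 − 0.7138) = 3.494
Loading dose = maintenance dose × R = 224 × 3.494 ≈ 783 mg

783 mg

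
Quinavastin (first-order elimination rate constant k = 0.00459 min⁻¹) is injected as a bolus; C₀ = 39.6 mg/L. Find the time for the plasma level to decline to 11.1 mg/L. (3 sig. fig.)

277 minutes

C(t) = C₀ e^(−kt)  ⇒  t = ln(C₀/C) / k
t = ln(39.6/11.1) / 0.004590 = 1.272 / 0.004590 ≈ 277 minutes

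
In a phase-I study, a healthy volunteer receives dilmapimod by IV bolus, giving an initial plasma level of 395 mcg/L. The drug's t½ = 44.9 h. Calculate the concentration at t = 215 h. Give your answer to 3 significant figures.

14.3 mcg/L

k = ln 2 / 44.9 = 0.01544 h⁻¹
215 h is 4.788 half-lives, so C = 395 × (1/2)^4.788 = 395 × 0.03619 ≈ 14.3 mcg/L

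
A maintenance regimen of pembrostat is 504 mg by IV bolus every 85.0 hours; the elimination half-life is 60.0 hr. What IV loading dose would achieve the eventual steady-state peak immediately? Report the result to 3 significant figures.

806 mg

k = ln 2 / 60.0 = 0.01155 hr⁻¹
Accumulation ratio R = 1 / (1 − e^(−kτ)) = 1 / (1 − e^(−0.01155×85.0)) = 1 / (1 − 0.3746) = 1.599
Loading dose = maintenance dose × R = 504 × 1.599 ≈ 806 mg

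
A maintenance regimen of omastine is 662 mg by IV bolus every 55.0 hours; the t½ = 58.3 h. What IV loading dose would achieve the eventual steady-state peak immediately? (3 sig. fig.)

1380 mg

k = ln 2 / 58.3 = 0.01189 h⁻¹
Accumulation ratio R = 1 / (1 − e^(−kτ)) = 1 / (1 − e^(−0.01189×55.0)) = 1 / (1 − 0.5200) = 2.083
Loading dose = maintenance dose × R = 662 × 2.083 ≈ 1380 mg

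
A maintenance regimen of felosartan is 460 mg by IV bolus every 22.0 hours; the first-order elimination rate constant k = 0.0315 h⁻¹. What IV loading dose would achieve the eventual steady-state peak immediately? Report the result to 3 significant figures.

Accumulation ratio R = 1 / (1 − e^(−kτ)) = 1 / (1 − e^(−0.03150×22.0)) = 1 / (1 − 0.5001) = 2.000
Loading dose = maintenance dose × R = 460 × 2.000 ≈ 920 mg

920 mg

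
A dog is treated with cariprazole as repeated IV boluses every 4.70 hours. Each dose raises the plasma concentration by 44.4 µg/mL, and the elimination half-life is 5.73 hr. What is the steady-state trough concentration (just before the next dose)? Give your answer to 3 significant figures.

k = ln 2 / 5.73 = 0.1210 hr⁻¹
Fraction remaining after one interval: e^(−kτ) = e^(−0.1210 × 4.70) = 0.5663
R = 1 / (1 − 0.5663) = 2.306
Css,max = 44.4 × 2.306 = 102.4 µg/mL
Css,min = Css,max × e^(−kτ) = 102.4 × 0.5663 ≈ 58.0 µg/mL

58.0 µg/mL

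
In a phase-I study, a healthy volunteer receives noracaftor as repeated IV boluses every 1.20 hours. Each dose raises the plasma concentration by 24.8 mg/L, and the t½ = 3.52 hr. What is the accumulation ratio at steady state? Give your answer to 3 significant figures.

4.75

k = ln 2 / 3.52 = 0.1969 hr⁻¹
Fraction remaining after one interval: e^(−kτ) = e^(−0.1969 × 1.20) = 0.7895
R = 1 / (1 − 0.7895) = 1 / 0.2105 ≈ 4.75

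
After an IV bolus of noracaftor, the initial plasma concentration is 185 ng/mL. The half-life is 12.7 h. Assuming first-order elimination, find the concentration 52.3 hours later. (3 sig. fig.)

k = ln 2 / 12.7 = 0.05458 h⁻¹
52.3 h is 4.118 half-lives, so C = 185 × (1/2)^4.118 = 185 × 0.05759 ≈ 10.7 ng/mL

10.7 ng/mL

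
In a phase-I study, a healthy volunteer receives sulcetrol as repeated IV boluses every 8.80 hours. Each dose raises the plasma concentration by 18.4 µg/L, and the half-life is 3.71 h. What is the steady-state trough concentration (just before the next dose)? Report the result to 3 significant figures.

k = ln 2 / 3.71 = 0.1868 h⁻¹
Fraction remaining after one interval: e^(−kτ) = e^(−0.1868 × 8.80) = 0.1932
R = 1 / (1 − 0.1932) = 1.239
Css,max = 18.4 × 1.239 = 22.81 µg/L
Css,min = Css,max × e^(−kτ) = 22.81 × 0.1932 ≈ 4.41 µg/L

4.41 µg/L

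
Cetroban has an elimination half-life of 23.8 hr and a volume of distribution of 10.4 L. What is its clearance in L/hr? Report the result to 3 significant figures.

k = ln 2 / t½ = ln 2 / 23.8 = 0.02912 hr⁻¹
CL = k · V = 0.02912 × 10.4 ≈ 0.303 L/hr

0.303 L/hr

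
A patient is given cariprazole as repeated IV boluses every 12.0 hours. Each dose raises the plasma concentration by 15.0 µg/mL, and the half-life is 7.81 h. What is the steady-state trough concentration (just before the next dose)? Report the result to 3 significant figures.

k = ln 2 / 7.81 = 0.08875 h⁻¹
Fraction remaining after one interval: e^(−kτ) = e^(−0.08875 × 12.0) = 0.3447
R = 1 / (1 − 0.3447) = 1.526
Css,max = 15.0 × 1.526 = 22.89 µg/mL
Css,min = Css,max × e^(−kτ) = 22.89 × 0.3447 ≈ 7.89 µg/mL

7.89 µg/mL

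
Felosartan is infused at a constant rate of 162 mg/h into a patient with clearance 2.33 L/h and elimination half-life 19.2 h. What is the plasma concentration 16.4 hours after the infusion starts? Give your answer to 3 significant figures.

Css = rate / CL = 162 / 2.33 = 69.53 mg/L
k = ln 2 / 19.2 = 0.03610 h⁻¹
C(t) = Css (1 − e^(−kt)) = 69.53 × (1 − e^(−0.5921)) = 69.53 × 0.4468 ≈ 31.1 mg/L

31.1 mg/L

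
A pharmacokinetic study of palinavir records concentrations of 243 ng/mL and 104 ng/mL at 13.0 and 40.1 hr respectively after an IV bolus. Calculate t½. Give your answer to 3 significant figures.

22.1 hours

k = ln(C₁/C₂) / (t₂ − t₁) = ln(243/104) / (40.1 − 13.0)
  = 0.8487 / 27.10 = 0.03132 hr⁻¹
t½ = ln 2 / k = ln 2 / 0.03132 ≈ 22.1 hours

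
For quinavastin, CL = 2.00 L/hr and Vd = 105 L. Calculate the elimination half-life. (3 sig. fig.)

36.4 hours

k = CL / V = 2.00 / 105 = 0.01905 hr⁻¹
t½ = ln 2 / k = ln 2 / 0.01905 ≈ 36.4 hours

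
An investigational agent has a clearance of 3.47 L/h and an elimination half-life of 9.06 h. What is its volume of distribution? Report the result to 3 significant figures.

k = ln 2 / t½ = ln 2 / 9.06 = 0.07651 h⁻¹
V = CL / k = 3.47 / 0.07651 ≈ 45.4 L

45.4 L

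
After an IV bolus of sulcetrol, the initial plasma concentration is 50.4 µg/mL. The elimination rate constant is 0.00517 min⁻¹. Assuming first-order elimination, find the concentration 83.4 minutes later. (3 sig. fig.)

32.7 µg/mL

C(t) = C₀ e^(−kt) = 50.4 × e^(−0.005170 × 83.4) = 50.4 × e^(−0.4312) = 50.4 × 0.6497 ≈ 32.7 µg/mL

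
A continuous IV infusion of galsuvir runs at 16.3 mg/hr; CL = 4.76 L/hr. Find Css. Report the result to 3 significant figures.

Css = infusion rate / CL = 16.3 / 4.76 ≈ 3.42 µg/mL

3.42 µg/mL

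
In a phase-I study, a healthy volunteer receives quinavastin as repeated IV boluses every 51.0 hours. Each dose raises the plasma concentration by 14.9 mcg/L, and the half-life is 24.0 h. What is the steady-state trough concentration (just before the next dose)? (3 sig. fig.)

4.43 mcg/L

k = ln 2 / 24.0 = 0.02888 h⁻¹
Fraction remaining after one interval: e^(−kτ) = e^(−0.02888 × 51.0) = 0.2293
R = 1 / (1 − 0.2293) = 1.297
Css,max = 14.9 × 1.297 = 19.33 mcg/L
Css,min = Css,max × e^(−kτ) = 19.33 × 0.2293 ≈ 4.43 mcg/L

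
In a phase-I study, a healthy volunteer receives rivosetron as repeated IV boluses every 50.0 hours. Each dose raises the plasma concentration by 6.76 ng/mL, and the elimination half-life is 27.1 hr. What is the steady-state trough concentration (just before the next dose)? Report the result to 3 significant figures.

k = ln 2 / 27.1 = 0.02558 hr⁻¹
Fraction remaining after one interval: e^(−kτ) = e^(−0.02558 × 50.0) = 0.2784
R = 1 / (1 − 0.2784) = 1.386
Css,max = 6.76 × 1.386 = 9.367 ng/mL
Css,min = Css,max × e^(−kτ) = 9.367 × 0.2784 ≈ 2.61 ng/mL

2.61 ng/mL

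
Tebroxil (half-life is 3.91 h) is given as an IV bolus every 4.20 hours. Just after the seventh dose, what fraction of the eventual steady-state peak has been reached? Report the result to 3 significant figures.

0.995

k = ln 2 / 3.91 = 0.1773 h⁻¹
f_n = 1 − e^(−nkτ) = 1 − e^(−7 × 0.1773 × 4.20) = 1 − e^(−5.212) = 1 − 0.005451 ≈ 0.995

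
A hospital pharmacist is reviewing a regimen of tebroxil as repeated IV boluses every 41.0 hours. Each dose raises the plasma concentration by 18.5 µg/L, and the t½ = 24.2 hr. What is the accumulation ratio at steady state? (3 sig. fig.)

1.45

k = ln 2 / 24.2 = 0.02864 hr⁻¹
Fraction remaining after one interval: e^(−kτ) = e^(−0.02864 × 41.0) = 0.3090
R = 1 / (1 − 0.3090) = 1 / 0.6910 ≈ 1.45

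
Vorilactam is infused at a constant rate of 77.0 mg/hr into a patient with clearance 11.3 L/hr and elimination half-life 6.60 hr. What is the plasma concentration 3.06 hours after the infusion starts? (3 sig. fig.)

Css = rate / CL = 77.0 / 11.3 = 6.814 mg/L
k = ln 2 / 6.60 = 0.1050 hr⁻¹
C(t) = Css (1 − e^(−kt)) = 6.814 × (1 − e^(−0.3214)) = 6.814 × 0.2748 ≈ 1.87 mg/L

1.87 mg/L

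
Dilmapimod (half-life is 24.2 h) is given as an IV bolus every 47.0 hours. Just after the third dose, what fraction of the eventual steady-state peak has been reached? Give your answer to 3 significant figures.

k = ln 2 / 24.2 = 0.02864 h⁻¹
f_n = 1 − e^(−nkτ) = 1 − e^(−3 × 0.02864 × 47.0) = 1 − e^(−4.039) = 1 − 0.01762 ≈ 0.982

0.982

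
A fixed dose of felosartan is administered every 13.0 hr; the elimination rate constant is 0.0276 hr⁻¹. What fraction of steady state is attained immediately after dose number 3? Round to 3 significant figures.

f_n = 1 − e^(−nkτ) = 1 − e^(−3 × 0.02760 × 13.0) = 1 − e^(−1.076) = 1 − 0.3408 ≈ 0.659

0.659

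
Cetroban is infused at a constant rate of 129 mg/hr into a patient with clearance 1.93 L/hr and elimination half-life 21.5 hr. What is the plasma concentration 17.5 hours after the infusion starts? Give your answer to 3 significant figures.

28.8 µg/mL

Css = rate / CL = 129 / 1.93 = 66.84 µg/mL
k = ln 2 / 21.5 = 0.03224 hr⁻¹
C(t) = Css (1 − e^(−kt)) = 66.84 × (1 − e^(−0.5642)) = 66.84 × 0.4312 ≈ 28.8 µg/mL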